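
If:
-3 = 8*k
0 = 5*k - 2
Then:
No Solution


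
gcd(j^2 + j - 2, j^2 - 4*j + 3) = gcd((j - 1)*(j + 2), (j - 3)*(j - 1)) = j - 1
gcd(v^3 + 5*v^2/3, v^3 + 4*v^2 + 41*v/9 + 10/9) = v + 5/3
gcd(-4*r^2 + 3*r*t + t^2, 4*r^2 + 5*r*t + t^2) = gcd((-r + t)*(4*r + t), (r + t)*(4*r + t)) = 4*r + t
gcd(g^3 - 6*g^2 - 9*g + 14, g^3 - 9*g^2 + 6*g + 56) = g^2 - 5*g - 14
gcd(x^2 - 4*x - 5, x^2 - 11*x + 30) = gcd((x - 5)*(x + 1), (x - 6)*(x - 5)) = x - 5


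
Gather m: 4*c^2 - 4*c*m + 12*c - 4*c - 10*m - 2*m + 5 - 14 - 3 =4*c^2 + 8*c + m*(-4*c - 12) - 12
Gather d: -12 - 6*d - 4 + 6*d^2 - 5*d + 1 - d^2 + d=5*d^2 - 10*d - 15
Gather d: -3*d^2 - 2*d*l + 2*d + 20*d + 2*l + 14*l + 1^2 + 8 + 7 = -3*d^2 + d*(22 - 2*l) + 16*l + 16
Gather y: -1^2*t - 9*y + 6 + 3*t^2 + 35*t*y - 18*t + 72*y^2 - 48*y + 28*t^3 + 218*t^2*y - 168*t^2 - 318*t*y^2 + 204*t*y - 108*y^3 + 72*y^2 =28*t^3 - 165*t^2 - 19*t - 108*y^3 + y^2*(144 - 318*t) + y*(218*t^2 + 239*t - 57) + 6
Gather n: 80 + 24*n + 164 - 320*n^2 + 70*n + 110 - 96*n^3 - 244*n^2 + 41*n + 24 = -96*n^3 - 564*n^2 + 135*n + 378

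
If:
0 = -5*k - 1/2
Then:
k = -1/10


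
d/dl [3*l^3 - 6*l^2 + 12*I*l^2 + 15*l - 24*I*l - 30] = 9*l^2 + l*(-12 + 24*I) + 15 - 24*I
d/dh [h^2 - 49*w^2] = 2*h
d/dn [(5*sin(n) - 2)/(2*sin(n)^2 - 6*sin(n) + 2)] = (-5*sin(n)^2 + 4*sin(n) - 1)*cos(n)/(2*(sin(n)^2 - 3*sin(n) + 1)^2)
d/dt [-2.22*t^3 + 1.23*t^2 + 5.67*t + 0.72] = -6.66*t^2 + 2.46*t + 5.67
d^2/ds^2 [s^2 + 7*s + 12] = 2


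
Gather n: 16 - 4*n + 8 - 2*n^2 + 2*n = -2*n^2 - 2*n + 24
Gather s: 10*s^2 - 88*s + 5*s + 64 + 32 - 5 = 10*s^2 - 83*s + 91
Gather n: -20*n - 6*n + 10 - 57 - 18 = -26*n - 65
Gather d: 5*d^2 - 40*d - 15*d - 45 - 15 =5*d^2 - 55*d - 60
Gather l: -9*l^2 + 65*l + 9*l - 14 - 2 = -9*l^2 + 74*l - 16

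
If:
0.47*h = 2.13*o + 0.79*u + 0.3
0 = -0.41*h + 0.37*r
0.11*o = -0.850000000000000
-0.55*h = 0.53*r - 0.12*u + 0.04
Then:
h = 2.27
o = -7.73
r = 2.51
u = 21.80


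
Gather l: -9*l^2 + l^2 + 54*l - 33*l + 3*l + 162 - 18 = -8*l^2 + 24*l + 144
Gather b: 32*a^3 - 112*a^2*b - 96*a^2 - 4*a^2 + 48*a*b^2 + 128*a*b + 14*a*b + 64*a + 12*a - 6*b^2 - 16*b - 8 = 32*a^3 - 100*a^2 + 76*a + b^2*(48*a - 6) + b*(-112*a^2 + 142*a - 16) - 8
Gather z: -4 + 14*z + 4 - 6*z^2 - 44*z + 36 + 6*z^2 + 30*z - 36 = 0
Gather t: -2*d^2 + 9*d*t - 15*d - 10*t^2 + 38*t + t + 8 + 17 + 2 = -2*d^2 - 15*d - 10*t^2 + t*(9*d + 39) + 27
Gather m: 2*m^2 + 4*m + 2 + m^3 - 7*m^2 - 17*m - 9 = m^3 - 5*m^2 - 13*m - 7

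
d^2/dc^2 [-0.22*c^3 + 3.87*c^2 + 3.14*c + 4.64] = 7.74 - 1.32*c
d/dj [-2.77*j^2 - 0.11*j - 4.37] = -5.54*j - 0.11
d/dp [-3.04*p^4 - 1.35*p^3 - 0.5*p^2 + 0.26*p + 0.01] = -12.16*p^3 - 4.05*p^2 - 1.0*p + 0.26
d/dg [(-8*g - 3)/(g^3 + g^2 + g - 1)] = (16*g^3 + 17*g^2 + 6*g + 11)/(g^6 + 2*g^5 + 3*g^4 - g^2 - 2*g + 1)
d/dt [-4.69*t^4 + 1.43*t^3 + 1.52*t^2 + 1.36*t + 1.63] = -18.76*t^3 + 4.29*t^2 + 3.04*t + 1.36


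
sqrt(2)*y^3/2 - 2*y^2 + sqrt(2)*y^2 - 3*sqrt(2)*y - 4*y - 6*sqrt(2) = (y + 2)*(y - 3*sqrt(2))*(sqrt(2)*y/2 + 1)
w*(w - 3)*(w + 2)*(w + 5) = w^4 + 4*w^3 - 11*w^2 - 30*w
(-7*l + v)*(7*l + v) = -49*l^2 + v^2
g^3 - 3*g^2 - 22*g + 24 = (g - 6)*(g - 1)*(g + 4)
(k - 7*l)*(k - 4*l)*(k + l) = k^3 - 10*k^2*l + 17*k*l^2 + 28*l^3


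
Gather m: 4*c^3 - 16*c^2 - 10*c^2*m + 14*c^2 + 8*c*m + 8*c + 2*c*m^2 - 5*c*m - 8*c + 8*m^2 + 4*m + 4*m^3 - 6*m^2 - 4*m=4*c^3 - 2*c^2 + 4*m^3 + m^2*(2*c + 2) + m*(-10*c^2 + 3*c)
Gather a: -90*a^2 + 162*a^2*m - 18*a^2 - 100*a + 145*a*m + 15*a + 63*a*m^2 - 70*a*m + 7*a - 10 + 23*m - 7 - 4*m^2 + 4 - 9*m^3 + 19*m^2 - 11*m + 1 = a^2*(162*m - 108) + a*(63*m^2 + 75*m - 78) - 9*m^3 + 15*m^2 + 12*m - 12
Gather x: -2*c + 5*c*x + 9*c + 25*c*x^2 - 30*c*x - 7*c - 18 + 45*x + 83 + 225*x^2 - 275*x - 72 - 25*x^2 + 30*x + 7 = x^2*(25*c + 200) + x*(-25*c - 200)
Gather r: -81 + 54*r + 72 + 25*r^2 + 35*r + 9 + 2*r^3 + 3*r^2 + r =2*r^3 + 28*r^2 + 90*r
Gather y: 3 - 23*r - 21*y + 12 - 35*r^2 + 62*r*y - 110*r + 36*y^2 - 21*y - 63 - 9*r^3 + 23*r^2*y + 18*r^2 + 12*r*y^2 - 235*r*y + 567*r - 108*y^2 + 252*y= -9*r^3 - 17*r^2 + 434*r + y^2*(12*r - 72) + y*(23*r^2 - 173*r + 210) - 48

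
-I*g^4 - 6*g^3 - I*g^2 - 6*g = g*(g - 6*I)*(g - I)*(-I*g + 1)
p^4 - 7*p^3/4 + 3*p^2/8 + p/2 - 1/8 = (p - 1)^2*(p - 1/4)*(p + 1/2)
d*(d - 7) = d^2 - 7*d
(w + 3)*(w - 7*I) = w^2 + 3*w - 7*I*w - 21*I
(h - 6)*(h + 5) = h^2 - h - 30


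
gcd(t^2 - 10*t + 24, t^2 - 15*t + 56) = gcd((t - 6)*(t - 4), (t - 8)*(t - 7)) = 1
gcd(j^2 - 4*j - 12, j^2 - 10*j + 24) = j - 6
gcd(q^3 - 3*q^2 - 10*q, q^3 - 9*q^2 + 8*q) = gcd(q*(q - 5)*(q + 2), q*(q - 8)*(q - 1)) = q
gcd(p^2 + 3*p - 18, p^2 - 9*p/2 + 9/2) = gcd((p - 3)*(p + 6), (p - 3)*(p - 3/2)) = p - 3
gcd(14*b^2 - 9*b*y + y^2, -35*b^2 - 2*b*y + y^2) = -7*b + y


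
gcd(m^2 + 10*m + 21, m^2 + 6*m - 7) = m + 7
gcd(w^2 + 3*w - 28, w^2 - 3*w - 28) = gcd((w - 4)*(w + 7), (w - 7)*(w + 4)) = 1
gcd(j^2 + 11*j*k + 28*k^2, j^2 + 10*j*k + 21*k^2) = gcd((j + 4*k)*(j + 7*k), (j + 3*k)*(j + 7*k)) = j + 7*k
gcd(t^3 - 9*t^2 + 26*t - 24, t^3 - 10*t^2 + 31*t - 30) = t^2 - 5*t + 6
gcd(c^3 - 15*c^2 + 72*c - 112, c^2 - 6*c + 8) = c - 4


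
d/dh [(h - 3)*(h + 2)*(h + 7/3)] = 3*h^2 + 8*h/3 - 25/3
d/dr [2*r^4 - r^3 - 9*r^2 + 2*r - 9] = 8*r^3 - 3*r^2 - 18*r + 2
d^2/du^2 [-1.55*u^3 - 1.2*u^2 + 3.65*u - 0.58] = -9.3*u - 2.4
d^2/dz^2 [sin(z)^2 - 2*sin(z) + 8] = 2*sin(z) + 2*cos(2*z)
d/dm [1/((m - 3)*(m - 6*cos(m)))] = ((3 - m)*(m - 6*cos(m)) - (m - 3)^2*(6*sin(m) + 1))/((m - 3)^3*(m - 6*cos(m))^2)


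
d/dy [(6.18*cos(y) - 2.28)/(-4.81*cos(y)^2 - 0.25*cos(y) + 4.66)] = (-29.7258*cos(y)^2 + 21.9336*cos(y) - 28.2288)*sin(y)/(23.1361*cos(y)^4 + 2.405*cos(y)^3 - 44.7667*cos(y)^2 - 2.33*cos(y) + 21.7156)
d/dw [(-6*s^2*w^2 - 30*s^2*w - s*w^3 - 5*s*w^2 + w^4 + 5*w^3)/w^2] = 30*s^2/w^2 - s + 2*w + 5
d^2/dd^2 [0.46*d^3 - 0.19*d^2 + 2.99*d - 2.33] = 2.76*d - 0.38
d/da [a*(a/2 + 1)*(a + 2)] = (a/2 + 1)*(3*a + 2)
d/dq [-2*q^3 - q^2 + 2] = 2*q*(-3*q - 1)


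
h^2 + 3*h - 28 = (h - 4)*(h + 7)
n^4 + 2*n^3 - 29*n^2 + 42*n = n*(n - 3)*(n - 2)*(n + 7)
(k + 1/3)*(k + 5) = k^2 + 16*k/3 + 5/3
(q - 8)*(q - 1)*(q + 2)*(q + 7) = q^4 - 59*q^2 - 54*q + 112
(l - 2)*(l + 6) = l^2 + 4*l - 12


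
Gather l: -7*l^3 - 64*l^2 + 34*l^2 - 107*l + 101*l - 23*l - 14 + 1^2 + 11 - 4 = -7*l^3 - 30*l^2 - 29*l - 6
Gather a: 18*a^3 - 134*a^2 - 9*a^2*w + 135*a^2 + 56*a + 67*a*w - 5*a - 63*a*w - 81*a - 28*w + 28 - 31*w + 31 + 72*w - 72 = 18*a^3 + a^2*(1 - 9*w) + a*(4*w - 30) + 13*w - 13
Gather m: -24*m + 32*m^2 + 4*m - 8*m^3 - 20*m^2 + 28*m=-8*m^3 + 12*m^2 + 8*m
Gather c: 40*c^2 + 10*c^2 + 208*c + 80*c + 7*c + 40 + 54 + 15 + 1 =50*c^2 + 295*c + 110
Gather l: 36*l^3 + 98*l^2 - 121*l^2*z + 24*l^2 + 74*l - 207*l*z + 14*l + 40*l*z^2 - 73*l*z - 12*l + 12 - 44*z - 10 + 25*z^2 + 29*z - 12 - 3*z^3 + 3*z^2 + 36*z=36*l^3 + l^2*(122 - 121*z) + l*(40*z^2 - 280*z + 76) - 3*z^3 + 28*z^2 + 21*z - 10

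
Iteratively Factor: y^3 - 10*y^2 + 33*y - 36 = (y - 3)*(y^2 - 7*y + 12) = (y - 4)*(y - 3)*(y - 3)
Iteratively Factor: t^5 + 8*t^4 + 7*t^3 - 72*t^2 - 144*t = (t)*(t^4 + 8*t^3 + 7*t^2 - 72*t - 144) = t*(t - 3)*(t^3 + 11*t^2 + 40*t + 48) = t*(t - 3)*(t + 3)*(t^2 + 8*t + 16) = t*(t - 3)*(t + 3)*(t + 4)*(t + 4)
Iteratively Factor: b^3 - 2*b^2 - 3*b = (b)*(b^2 - 2*b - 3) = b*(b + 1)*(b - 3)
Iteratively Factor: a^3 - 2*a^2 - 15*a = (a - 5)*(a^2 + 3*a) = a*(a - 5)*(a + 3)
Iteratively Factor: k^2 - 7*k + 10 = (k - 2)*(k - 5)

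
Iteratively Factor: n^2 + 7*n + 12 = (n + 4)*(n + 3)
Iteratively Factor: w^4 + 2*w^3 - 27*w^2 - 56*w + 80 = (w - 5)*(w^3 + 7*w^2 + 8*w - 16) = (w - 5)*(w + 4)*(w^2 + 3*w - 4) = (w - 5)*(w - 1)*(w + 4)*(w + 4)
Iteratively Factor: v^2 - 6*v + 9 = (v - 3)*(v - 3)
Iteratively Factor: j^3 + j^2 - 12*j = (j + 4)*(j^2 - 3*j) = (j - 3)*(j + 4)*(j)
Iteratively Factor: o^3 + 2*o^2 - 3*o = (o + 3)*(o^2 - o) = o*(o + 3)*(o - 1)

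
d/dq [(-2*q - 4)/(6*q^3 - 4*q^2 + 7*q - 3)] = 2*(12*q^3 + 32*q^2 - 16*q + 17)/(36*q^6 - 48*q^5 + 100*q^4 - 92*q^3 + 73*q^2 - 42*q + 9)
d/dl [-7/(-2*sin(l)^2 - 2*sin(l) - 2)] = -7*(2*sin(l) + 1)*cos(l)/(2*(sin(l)^2 + sin(l) + 1)^2)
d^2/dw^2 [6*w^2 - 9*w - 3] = 12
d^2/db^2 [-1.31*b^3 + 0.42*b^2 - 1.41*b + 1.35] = 0.84 - 7.86*b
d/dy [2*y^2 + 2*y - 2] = 4*y + 2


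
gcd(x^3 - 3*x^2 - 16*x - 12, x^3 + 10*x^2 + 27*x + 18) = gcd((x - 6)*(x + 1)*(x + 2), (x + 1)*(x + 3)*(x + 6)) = x + 1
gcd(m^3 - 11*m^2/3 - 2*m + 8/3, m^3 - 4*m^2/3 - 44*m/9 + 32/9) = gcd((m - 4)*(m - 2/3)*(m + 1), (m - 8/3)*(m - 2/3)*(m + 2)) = m - 2/3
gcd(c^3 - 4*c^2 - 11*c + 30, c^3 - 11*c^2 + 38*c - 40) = c^2 - 7*c + 10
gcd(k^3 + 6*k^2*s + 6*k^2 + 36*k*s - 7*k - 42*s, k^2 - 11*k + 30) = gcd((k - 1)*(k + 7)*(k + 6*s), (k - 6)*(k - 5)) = 1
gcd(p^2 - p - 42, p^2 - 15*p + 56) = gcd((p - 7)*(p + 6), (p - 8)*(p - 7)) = p - 7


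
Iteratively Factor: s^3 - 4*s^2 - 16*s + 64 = (s + 4)*(s^2 - 8*s + 16) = (s - 4)*(s + 4)*(s - 4)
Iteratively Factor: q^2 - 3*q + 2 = (q - 2)*(q - 1)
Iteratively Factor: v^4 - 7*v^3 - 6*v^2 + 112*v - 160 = (v + 4)*(v^3 - 11*v^2 + 38*v - 40) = (v - 4)*(v + 4)*(v^2 - 7*v + 10) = (v - 5)*(v - 4)*(v + 4)*(v - 2)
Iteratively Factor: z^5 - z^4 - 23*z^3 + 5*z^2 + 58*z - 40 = (z - 5)*(z^4 + 4*z^3 - 3*z^2 - 10*z + 8) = (z - 5)*(z + 2)*(z^3 + 2*z^2 - 7*z + 4) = (z - 5)*(z - 1)*(z + 2)*(z^2 + 3*z - 4) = (z - 5)*(z - 1)*(z + 2)*(z + 4)*(z - 1)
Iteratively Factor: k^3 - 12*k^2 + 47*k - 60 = (k - 3)*(k^2 - 9*k + 20) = (k - 4)*(k - 3)*(k - 5)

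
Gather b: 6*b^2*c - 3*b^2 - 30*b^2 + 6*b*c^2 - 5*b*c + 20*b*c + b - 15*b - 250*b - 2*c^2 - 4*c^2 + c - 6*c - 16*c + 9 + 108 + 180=b^2*(6*c - 33) + b*(6*c^2 + 15*c - 264) - 6*c^2 - 21*c + 297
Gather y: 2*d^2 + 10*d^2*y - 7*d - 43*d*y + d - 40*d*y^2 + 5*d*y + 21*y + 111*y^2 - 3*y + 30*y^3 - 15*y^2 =2*d^2 - 6*d + 30*y^3 + y^2*(96 - 40*d) + y*(10*d^2 - 38*d + 18)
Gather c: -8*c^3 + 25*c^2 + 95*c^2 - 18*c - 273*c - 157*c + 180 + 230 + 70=-8*c^3 + 120*c^2 - 448*c + 480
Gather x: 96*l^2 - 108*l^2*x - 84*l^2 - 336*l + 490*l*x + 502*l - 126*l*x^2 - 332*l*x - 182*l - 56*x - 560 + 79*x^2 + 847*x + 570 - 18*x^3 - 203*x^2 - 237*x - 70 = 12*l^2 - 16*l - 18*x^3 + x^2*(-126*l - 124) + x*(-108*l^2 + 158*l + 554) - 60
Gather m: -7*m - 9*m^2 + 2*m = -9*m^2 - 5*m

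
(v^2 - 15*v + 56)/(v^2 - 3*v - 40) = (v - 7)/(v + 5)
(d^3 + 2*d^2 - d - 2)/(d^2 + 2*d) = d - 1/d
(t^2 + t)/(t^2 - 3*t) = (t + 1)/(t - 3)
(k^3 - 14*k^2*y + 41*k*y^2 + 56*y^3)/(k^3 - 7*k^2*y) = 1 - 7*y/k - 8*y^2/k^2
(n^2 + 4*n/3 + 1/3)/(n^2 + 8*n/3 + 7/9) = 3*(n + 1)/(3*n + 7)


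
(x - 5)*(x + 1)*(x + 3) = x^3 - x^2 - 17*x - 15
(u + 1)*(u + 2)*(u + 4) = u^3 + 7*u^2 + 14*u + 8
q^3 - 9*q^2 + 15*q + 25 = (q - 5)^2*(q + 1)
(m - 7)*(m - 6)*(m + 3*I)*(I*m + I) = I*m^4 - 3*m^3 - 12*I*m^3 + 36*m^2 + 29*I*m^2 - 87*m + 42*I*m - 126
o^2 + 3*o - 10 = (o - 2)*(o + 5)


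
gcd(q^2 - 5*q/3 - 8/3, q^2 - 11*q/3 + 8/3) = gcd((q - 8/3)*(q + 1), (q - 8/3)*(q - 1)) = q - 8/3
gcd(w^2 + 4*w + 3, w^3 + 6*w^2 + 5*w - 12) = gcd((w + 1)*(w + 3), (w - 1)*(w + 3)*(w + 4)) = w + 3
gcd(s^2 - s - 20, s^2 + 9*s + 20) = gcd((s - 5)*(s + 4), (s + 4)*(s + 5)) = s + 4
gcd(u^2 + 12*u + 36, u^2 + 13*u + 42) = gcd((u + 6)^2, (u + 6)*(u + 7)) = u + 6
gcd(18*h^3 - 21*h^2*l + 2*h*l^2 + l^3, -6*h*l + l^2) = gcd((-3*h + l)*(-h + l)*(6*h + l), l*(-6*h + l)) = 1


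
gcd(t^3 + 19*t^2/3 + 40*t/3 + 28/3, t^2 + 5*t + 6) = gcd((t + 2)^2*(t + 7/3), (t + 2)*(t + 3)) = t + 2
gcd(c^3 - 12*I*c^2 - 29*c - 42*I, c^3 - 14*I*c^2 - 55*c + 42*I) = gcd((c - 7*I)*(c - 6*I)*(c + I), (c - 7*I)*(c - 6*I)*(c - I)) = c^2 - 13*I*c - 42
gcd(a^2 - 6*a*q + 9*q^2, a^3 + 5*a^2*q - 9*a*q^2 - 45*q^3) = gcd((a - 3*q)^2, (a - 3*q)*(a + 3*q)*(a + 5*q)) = -a + 3*q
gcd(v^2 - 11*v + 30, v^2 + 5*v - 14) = 1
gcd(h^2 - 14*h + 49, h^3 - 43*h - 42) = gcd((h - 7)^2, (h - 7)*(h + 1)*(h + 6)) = h - 7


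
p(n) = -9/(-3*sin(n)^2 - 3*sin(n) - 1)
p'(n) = -9*(6*sin(n)*cos(n) + 3*cos(n))/(-3*sin(n)^2 - 3*sin(n) - 1)^2 = -27*(2*sin(n) + 1)*cos(n)/(3*sin(n)^2 + 3*sin(n) + 1)^2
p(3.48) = 26.89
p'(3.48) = 76.40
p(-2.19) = 16.47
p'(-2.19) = -32.99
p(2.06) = 1.50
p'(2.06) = 0.98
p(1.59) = 1.29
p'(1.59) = 0.03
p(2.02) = 1.47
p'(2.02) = 0.87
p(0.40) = 3.43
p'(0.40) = -6.43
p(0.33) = 3.94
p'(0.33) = -8.05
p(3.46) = 25.36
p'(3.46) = 76.14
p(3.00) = 6.07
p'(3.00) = 15.58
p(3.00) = 6.07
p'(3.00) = 15.58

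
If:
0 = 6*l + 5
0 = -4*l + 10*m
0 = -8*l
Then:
No Solution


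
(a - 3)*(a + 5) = a^2 + 2*a - 15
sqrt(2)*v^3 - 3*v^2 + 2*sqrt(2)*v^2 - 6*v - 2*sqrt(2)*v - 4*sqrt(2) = (v + 2)*(v - 2*sqrt(2))*(sqrt(2)*v + 1)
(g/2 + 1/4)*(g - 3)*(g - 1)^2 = g^4/2 - 9*g^3/4 + 9*g^2/4 + g/4 - 3/4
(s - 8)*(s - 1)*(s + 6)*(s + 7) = s^4 + 4*s^3 - 67*s^2 - 274*s + 336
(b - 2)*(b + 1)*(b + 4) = b^3 + 3*b^2 - 6*b - 8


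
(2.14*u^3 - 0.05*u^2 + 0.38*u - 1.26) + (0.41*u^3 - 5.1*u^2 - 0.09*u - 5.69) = 2.55*u^3 - 5.15*u^2 + 0.29*u - 6.95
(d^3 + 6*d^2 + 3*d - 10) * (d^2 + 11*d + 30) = d^5 + 17*d^4 + 99*d^3 + 203*d^2 - 20*d - 300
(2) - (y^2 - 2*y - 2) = -y^2 + 2*y + 4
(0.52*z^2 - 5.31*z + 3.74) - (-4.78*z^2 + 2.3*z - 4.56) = 5.3*z^2 - 7.61*z + 8.3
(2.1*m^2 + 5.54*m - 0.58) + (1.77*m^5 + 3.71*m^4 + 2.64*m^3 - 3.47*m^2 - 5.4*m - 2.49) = 1.77*m^5 + 3.71*m^4 + 2.64*m^3 - 1.37*m^2 + 0.14*m - 3.07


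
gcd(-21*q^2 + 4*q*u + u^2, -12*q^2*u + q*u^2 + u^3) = 3*q - u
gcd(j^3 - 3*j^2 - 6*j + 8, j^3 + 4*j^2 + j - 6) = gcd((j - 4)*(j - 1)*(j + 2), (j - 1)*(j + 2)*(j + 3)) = j^2 + j - 2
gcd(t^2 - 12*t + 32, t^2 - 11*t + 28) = t - 4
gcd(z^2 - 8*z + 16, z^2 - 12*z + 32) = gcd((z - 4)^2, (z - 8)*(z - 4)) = z - 4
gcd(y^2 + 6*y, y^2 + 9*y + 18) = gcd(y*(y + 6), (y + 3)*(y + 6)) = y + 6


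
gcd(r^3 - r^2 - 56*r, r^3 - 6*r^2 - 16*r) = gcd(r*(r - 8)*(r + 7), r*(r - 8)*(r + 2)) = r^2 - 8*r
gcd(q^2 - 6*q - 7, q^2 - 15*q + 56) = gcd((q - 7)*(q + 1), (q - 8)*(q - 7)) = q - 7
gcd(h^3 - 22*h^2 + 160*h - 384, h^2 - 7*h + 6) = h - 6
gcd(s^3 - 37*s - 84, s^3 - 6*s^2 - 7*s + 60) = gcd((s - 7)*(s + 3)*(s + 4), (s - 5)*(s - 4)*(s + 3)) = s + 3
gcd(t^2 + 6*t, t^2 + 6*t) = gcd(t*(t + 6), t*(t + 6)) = t^2 + 6*t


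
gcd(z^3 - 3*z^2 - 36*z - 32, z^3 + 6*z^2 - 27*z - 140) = z + 4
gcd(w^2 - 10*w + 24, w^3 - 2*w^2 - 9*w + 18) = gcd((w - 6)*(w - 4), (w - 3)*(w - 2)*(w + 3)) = 1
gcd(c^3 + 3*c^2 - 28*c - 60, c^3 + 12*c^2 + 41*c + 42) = c + 2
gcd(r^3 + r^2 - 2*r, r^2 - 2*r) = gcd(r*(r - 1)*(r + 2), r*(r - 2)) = r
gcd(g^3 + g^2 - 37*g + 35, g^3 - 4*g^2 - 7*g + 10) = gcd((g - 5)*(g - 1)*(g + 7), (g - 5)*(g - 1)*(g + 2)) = g^2 - 6*g + 5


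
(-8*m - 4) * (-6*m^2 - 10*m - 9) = 48*m^3 + 104*m^2 + 112*m + 36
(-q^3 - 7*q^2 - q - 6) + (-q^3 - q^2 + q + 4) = -2*q^3 - 8*q^2 - 2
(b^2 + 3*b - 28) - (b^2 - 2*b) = 5*b - 28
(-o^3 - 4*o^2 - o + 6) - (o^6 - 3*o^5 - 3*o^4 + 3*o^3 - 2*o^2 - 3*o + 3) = -o^6 + 3*o^5 + 3*o^4 - 4*o^3 - 2*o^2 + 2*o + 3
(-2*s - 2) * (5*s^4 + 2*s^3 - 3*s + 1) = -10*s^5 - 14*s^4 - 4*s^3 + 6*s^2 + 4*s - 2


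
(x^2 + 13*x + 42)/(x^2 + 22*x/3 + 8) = 3*(x + 7)/(3*x + 4)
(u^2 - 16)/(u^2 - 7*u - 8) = (16 - u^2)/(-u^2 + 7*u + 8)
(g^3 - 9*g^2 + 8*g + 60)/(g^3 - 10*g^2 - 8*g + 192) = (g^2 - 3*g - 10)/(g^2 - 4*g - 32)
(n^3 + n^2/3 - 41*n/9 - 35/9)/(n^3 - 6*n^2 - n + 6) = (9*n^2 - 6*n - 35)/(9*(n^2 - 7*n + 6))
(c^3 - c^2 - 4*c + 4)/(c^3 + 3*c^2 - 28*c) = (c^3 - c^2 - 4*c + 4)/(c*(c^2 + 3*c - 28))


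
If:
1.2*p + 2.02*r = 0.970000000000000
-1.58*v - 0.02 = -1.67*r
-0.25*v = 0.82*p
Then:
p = -0.19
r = 0.59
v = 0.61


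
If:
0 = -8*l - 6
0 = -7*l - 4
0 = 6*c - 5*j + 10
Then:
No Solution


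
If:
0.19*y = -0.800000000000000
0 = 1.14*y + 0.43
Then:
No Solution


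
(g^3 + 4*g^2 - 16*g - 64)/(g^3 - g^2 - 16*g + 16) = (g + 4)/(g - 1)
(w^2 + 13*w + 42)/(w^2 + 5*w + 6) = (w^2 + 13*w + 42)/(w^2 + 5*w + 6)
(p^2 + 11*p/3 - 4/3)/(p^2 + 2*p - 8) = (p - 1/3)/(p - 2)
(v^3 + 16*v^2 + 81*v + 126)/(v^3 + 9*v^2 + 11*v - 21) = (v + 6)/(v - 1)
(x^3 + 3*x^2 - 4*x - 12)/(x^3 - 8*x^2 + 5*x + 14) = (x^2 + 5*x + 6)/(x^2 - 6*x - 7)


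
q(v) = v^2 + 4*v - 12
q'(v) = 2*v + 4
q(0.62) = -9.14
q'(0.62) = 5.24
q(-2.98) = -15.04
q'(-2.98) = -1.96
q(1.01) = -6.94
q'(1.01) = 6.02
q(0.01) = -11.96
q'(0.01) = 4.02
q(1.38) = -4.58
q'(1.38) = 6.76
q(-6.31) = 2.58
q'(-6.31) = -8.62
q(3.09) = 9.91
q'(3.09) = 10.18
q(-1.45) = -15.70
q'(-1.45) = 1.10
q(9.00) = 105.00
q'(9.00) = 22.00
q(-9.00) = 33.00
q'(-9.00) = -14.00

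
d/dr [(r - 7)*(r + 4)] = 2*r - 3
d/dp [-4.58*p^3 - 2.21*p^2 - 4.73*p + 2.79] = -13.74*p^2 - 4.42*p - 4.73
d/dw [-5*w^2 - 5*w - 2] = -10*w - 5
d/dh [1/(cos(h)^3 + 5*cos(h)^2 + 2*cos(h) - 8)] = (3*cos(h)^2 + 10*cos(h) + 2)*sin(h)/(cos(h)^3 + 5*cos(h)^2 + 2*cos(h) - 8)^2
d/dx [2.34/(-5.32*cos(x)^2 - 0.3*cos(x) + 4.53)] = -(24.8976*cos(x) + 0.702)*sin(x)/(5.32*cos(x)^2 + 0.3*cos(x) - 4.53)^2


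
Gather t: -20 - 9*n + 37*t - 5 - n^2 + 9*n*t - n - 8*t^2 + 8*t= -n^2 - 10*n - 8*t^2 + t*(9*n + 45) - 25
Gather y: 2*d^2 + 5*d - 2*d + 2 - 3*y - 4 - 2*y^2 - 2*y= 2*d^2 + 3*d - 2*y^2 - 5*y - 2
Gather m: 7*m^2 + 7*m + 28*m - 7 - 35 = 7*m^2 + 35*m - 42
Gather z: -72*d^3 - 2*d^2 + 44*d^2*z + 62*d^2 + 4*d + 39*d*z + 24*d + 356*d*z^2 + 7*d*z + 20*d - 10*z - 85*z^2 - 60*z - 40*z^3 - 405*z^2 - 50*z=-72*d^3 + 60*d^2 + 48*d - 40*z^3 + z^2*(356*d - 490) + z*(44*d^2 + 46*d - 120)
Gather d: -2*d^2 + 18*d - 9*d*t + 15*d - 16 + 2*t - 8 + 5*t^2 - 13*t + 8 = -2*d^2 + d*(33 - 9*t) + 5*t^2 - 11*t - 16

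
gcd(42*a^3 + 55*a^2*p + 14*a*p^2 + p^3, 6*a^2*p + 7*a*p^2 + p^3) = 6*a^2 + 7*a*p + p^2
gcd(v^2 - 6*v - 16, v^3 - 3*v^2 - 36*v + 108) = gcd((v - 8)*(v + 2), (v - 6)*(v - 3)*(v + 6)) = 1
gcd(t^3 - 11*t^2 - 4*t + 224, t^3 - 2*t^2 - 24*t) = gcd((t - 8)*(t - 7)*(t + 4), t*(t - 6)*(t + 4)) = t + 4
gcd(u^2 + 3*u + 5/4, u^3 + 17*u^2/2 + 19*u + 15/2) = u + 1/2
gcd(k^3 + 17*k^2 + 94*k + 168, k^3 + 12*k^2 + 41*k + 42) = k + 7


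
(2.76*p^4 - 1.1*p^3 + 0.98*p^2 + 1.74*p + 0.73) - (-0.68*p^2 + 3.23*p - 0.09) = 2.76*p^4 - 1.1*p^3 + 1.66*p^2 - 1.49*p + 0.82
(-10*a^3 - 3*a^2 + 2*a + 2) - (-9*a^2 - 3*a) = -10*a^3 + 6*a^2 + 5*a + 2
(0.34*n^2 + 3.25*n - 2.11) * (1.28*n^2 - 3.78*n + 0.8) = 0.4352*n^4 + 2.8748*n^3 - 14.7138*n^2 + 10.5758*n - 1.688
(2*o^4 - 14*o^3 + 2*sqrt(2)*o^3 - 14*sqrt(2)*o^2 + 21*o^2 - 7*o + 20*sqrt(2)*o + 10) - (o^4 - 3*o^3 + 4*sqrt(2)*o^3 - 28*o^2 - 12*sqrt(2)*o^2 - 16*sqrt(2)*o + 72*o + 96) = o^4 - 11*o^3 - 2*sqrt(2)*o^3 - 2*sqrt(2)*o^2 + 49*o^2 - 79*o + 36*sqrt(2)*o - 86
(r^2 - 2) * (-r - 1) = -r^3 - r^2 + 2*r + 2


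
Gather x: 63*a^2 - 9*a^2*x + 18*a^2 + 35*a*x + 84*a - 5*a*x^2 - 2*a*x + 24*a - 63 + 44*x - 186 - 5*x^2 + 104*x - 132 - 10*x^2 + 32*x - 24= 81*a^2 + 108*a + x^2*(-5*a - 15) + x*(-9*a^2 + 33*a + 180) - 405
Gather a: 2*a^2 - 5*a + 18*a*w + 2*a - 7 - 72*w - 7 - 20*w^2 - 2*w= 2*a^2 + a*(18*w - 3) - 20*w^2 - 74*w - 14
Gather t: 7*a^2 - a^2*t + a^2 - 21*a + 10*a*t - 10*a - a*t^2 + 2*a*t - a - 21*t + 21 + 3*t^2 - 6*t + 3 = 8*a^2 - 32*a + t^2*(3 - a) + t*(-a^2 + 12*a - 27) + 24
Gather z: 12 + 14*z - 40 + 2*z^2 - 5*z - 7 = 2*z^2 + 9*z - 35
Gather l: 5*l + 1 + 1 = 5*l + 2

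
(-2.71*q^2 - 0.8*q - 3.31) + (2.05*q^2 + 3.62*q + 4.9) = -0.66*q^2 + 2.82*q + 1.59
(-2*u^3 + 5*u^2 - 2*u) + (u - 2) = -2*u^3 + 5*u^2 - u - 2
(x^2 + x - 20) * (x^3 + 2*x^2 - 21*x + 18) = x^5 + 3*x^4 - 39*x^3 - 43*x^2 + 438*x - 360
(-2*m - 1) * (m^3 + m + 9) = -2*m^4 - m^3 - 2*m^2 - 19*m - 9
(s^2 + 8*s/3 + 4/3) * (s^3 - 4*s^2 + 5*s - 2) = s^5 - 4*s^4/3 - 13*s^3/3 + 6*s^2 + 4*s/3 - 8/3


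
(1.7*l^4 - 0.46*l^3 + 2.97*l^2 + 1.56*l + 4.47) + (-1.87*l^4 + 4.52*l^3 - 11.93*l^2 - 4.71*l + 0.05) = -0.17*l^4 + 4.06*l^3 - 8.96*l^2 - 3.15*l + 4.52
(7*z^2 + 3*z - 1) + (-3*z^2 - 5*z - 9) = 4*z^2 - 2*z - 10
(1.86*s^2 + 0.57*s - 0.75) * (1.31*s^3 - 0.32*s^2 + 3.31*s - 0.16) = 2.4366*s^5 + 0.1515*s^4 + 4.9917*s^3 + 1.8291*s^2 - 2.5737*s + 0.12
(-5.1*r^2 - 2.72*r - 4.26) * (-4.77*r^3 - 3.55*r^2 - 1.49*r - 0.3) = 24.327*r^5 + 31.0794*r^4 + 37.5752*r^3 + 20.7058*r^2 + 7.1634*r + 1.278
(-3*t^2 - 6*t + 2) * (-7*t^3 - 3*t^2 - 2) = 21*t^5 + 51*t^4 + 4*t^3 + 12*t - 4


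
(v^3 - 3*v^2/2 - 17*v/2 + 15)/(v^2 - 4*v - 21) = (v^2 - 9*v/2 + 5)/(v - 7)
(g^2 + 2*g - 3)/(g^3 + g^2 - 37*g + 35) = (g + 3)/(g^2 + 2*g - 35)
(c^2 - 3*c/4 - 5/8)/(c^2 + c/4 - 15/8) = (2*c + 1)/(2*c + 3)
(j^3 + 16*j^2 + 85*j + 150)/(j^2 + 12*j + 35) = (j^2 + 11*j + 30)/(j + 7)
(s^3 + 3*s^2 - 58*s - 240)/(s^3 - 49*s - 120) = (s + 6)/(s + 3)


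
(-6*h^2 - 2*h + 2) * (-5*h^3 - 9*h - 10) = 30*h^5 + 10*h^4 + 44*h^3 + 78*h^2 + 2*h - 20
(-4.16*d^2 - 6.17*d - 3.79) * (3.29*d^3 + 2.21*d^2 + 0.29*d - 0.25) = -13.6864*d^5 - 29.4929*d^4 - 27.3112*d^3 - 9.1252*d^2 + 0.4434*d + 0.9475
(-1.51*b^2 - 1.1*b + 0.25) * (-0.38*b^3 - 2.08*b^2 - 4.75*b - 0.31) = 0.5738*b^5 + 3.5588*b^4 + 9.3655*b^3 + 5.1731*b^2 - 0.8465*b - 0.0775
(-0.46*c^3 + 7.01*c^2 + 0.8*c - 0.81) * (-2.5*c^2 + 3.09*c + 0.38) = 1.15*c^5 - 18.9464*c^4 + 19.4861*c^3 + 7.1608*c^2 - 2.1989*c - 0.3078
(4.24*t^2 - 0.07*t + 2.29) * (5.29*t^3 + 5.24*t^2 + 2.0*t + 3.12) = 22.4296*t^5 + 21.8473*t^4 + 20.2273*t^3 + 25.0884*t^2 + 4.3616*t + 7.1448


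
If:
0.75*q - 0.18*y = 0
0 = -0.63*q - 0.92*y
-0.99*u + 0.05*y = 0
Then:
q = 0.00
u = 0.00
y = 0.00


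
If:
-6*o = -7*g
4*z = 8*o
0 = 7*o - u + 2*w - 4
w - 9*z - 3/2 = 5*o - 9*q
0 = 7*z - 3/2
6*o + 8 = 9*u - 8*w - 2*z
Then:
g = 9/98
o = 3/28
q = 37/2520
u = 309/70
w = 1073/280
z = 3/14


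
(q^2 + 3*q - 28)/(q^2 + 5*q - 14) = (q - 4)/(q - 2)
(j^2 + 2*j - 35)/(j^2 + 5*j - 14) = (j - 5)/(j - 2)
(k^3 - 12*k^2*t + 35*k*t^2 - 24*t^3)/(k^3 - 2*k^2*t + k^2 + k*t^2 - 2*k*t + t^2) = (-k^2 + 11*k*t - 24*t^2)/(-k^2 + k*t - k + t)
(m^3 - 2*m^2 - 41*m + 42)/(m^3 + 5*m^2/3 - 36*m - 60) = 3*(m^2 - 8*m + 7)/(3*m^2 - 13*m - 30)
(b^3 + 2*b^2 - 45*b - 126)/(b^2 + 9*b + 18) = b - 7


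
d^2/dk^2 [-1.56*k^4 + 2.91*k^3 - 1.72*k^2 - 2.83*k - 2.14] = -18.72*k^2 + 17.46*k - 3.44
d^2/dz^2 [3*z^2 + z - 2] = 6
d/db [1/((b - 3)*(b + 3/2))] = 2*(3 - 4*b)/(4*b^4 - 12*b^3 - 27*b^2 + 54*b + 81)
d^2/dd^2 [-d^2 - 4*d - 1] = -2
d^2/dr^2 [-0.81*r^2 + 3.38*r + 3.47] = -1.62000000000000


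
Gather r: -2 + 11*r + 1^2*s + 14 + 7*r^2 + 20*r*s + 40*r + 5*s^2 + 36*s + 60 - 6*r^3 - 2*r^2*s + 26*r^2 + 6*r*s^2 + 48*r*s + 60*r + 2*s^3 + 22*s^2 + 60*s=-6*r^3 + r^2*(33 - 2*s) + r*(6*s^2 + 68*s + 111) + 2*s^3 + 27*s^2 + 97*s + 72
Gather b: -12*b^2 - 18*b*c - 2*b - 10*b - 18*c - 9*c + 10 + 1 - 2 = -12*b^2 + b*(-18*c - 12) - 27*c + 9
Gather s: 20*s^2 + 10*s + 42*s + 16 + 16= 20*s^2 + 52*s + 32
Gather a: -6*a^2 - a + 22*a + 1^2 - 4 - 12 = -6*a^2 + 21*a - 15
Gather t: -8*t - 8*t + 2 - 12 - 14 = -16*t - 24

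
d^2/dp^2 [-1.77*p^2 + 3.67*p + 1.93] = -3.54000000000000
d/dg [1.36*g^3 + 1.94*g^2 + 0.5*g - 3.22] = 4.08*g^2 + 3.88*g + 0.5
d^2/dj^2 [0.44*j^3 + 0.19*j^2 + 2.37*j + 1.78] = 2.64*j + 0.38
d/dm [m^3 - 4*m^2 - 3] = m*(3*m - 8)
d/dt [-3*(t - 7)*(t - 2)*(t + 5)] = -9*t^2 + 24*t + 93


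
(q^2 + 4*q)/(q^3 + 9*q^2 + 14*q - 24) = q/(q^2 + 5*q - 6)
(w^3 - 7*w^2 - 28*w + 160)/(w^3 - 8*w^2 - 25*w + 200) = (w - 4)/(w - 5)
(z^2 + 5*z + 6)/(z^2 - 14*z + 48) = (z^2 + 5*z + 6)/(z^2 - 14*z + 48)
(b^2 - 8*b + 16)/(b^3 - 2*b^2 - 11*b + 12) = (b - 4)/(b^2 + 2*b - 3)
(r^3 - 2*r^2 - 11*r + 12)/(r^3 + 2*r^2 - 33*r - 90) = (r^2 - 5*r + 4)/(r^2 - r - 30)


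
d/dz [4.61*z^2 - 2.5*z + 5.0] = 9.22*z - 2.5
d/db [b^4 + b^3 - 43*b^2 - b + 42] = 4*b^3 + 3*b^2 - 86*b - 1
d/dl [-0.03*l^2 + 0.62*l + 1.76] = 0.62 - 0.06*l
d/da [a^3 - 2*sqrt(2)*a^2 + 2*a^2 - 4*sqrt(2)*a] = 3*a^2 - 4*sqrt(2)*a + 4*a - 4*sqrt(2)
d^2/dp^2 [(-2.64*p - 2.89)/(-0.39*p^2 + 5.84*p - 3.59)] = ((28.581 - 6.1776*p)*(0.39*p^2 - 5.84*p + 3.59) + (0.78*p - 5.84)*(1.56*p - 11.68)*(2.64*p + 2.89))/(0.39*p^2 - 5.84*p + 3.59)^3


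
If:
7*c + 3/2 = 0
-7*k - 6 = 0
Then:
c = -3/14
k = -6/7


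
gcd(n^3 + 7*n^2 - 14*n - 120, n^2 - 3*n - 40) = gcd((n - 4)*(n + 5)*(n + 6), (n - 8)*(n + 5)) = n + 5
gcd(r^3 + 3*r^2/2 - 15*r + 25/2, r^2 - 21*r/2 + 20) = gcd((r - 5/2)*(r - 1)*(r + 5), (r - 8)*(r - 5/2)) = r - 5/2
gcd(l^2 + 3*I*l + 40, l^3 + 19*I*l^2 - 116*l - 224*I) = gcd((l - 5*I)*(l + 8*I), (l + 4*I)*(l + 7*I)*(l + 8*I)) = l + 8*I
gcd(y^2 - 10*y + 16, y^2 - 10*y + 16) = y^2 - 10*y + 16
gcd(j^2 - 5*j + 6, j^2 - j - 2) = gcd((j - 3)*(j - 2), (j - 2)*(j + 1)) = j - 2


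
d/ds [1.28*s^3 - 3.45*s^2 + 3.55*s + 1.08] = 3.84*s^2 - 6.9*s + 3.55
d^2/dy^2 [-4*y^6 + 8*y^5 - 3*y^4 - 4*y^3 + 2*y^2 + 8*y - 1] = -120*y^4 + 160*y^3 - 36*y^2 - 24*y + 4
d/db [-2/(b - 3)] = 2/(b - 3)^2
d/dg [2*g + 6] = 2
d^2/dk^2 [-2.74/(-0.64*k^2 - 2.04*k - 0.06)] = (-2.244608*k^2 - 7.154688*k + 2.74*(1.28*k + 2.04)*(2.56*k + 4.08) - 0.210432)/(0.64*k^2 + 2.04*k + 0.06)^3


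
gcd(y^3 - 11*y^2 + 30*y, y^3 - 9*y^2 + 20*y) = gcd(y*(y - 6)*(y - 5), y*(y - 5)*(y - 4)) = y^2 - 5*y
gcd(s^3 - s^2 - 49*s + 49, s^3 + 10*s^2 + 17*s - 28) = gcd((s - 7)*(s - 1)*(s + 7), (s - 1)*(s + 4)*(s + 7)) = s^2 + 6*s - 7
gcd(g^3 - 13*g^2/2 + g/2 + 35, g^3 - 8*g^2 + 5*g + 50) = g^2 - 3*g - 10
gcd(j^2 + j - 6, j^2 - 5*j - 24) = j + 3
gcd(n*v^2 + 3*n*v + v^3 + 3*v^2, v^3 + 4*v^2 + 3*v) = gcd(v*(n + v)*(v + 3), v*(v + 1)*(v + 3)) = v^2 + 3*v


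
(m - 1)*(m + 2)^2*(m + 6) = m^4 + 9*m^3 + 18*m^2 - 4*m - 24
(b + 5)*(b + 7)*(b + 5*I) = b^3 + 12*b^2 + 5*I*b^2 + 35*b + 60*I*b + 175*I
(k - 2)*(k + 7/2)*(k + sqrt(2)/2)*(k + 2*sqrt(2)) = k^4 + 3*k^3/2 + 5*sqrt(2)*k^3/2 - 5*k^2 + 15*sqrt(2)*k^2/4 - 35*sqrt(2)*k/2 + 3*k - 14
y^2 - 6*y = y*(y - 6)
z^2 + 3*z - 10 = (z - 2)*(z + 5)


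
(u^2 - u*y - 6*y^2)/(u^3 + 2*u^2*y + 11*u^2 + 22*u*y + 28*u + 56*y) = (u - 3*y)/(u^2 + 11*u + 28)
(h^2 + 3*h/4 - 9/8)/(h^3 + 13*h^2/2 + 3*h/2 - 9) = (h - 3/4)/(h^2 + 5*h - 6)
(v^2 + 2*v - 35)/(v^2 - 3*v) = (v^2 + 2*v - 35)/(v*(v - 3))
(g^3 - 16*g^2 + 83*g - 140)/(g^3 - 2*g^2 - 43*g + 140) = (g - 7)/(g + 7)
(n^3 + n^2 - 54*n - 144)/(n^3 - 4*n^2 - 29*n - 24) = (n + 6)/(n + 1)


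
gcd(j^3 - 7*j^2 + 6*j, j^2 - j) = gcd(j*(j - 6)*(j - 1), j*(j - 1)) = j^2 - j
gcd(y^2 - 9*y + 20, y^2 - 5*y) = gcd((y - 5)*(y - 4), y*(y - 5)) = y - 5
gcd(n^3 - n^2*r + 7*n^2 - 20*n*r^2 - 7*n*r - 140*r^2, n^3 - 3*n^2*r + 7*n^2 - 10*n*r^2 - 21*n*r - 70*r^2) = -n^2 + 5*n*r - 7*n + 35*r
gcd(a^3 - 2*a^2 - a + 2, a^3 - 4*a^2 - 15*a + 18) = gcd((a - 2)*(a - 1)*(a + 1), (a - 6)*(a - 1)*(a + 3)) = a - 1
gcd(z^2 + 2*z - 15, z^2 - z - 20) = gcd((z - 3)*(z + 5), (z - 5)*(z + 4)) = 1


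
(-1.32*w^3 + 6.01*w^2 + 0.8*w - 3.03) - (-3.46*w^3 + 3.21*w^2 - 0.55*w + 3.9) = 2.14*w^3 + 2.8*w^2 + 1.35*w - 6.93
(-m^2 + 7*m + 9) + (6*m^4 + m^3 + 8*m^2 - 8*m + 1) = 6*m^4 + m^3 + 7*m^2 - m + 10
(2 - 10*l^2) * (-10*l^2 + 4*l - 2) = 100*l^4 - 40*l^3 + 8*l - 4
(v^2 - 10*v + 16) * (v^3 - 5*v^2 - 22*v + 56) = v^5 - 15*v^4 + 44*v^3 + 196*v^2 - 912*v + 896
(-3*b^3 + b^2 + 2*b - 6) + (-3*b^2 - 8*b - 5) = -3*b^3 - 2*b^2 - 6*b - 11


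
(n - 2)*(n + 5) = n^2 + 3*n - 10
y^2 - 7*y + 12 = (y - 4)*(y - 3)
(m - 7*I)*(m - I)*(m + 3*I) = m^3 - 5*I*m^2 + 17*m - 21*I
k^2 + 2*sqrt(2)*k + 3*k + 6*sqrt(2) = (k + 3)*(k + 2*sqrt(2))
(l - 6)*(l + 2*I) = l^2 - 6*l + 2*I*l - 12*I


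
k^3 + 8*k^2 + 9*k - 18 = (k - 1)*(k + 3)*(k + 6)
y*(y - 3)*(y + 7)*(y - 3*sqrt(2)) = y^4 - 3*sqrt(2)*y^3 + 4*y^3 - 21*y^2 - 12*sqrt(2)*y^2 + 63*sqrt(2)*y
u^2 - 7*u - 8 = (u - 8)*(u + 1)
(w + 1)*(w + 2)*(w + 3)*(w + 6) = w^4 + 12*w^3 + 47*w^2 + 72*w + 36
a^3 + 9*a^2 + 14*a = a*(a + 2)*(a + 7)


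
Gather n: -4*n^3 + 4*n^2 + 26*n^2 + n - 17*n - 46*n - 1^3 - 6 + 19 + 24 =-4*n^3 + 30*n^2 - 62*n + 36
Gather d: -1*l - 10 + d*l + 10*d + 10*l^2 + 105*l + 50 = d*(l + 10) + 10*l^2 + 104*l + 40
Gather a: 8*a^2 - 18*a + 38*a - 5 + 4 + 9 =8*a^2 + 20*a + 8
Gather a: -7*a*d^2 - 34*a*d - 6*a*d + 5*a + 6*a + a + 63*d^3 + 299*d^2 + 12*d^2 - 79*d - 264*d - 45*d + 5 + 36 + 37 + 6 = a*(-7*d^2 - 40*d + 12) + 63*d^3 + 311*d^2 - 388*d + 84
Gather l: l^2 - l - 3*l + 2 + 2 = l^2 - 4*l + 4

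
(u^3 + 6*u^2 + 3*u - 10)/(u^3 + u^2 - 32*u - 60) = (u - 1)/(u - 6)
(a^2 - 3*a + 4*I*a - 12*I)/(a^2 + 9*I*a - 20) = (a - 3)/(a + 5*I)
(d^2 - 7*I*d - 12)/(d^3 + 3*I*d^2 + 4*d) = (d^2 - 7*I*d - 12)/(d*(d^2 + 3*I*d + 4))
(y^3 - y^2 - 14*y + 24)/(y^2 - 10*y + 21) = (y^2 + 2*y - 8)/(y - 7)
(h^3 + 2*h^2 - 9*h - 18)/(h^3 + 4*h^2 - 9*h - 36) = (h + 2)/(h + 4)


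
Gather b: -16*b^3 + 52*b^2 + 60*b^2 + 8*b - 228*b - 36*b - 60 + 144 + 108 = -16*b^3 + 112*b^2 - 256*b + 192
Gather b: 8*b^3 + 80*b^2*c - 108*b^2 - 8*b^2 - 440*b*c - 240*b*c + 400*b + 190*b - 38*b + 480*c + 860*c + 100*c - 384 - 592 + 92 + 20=8*b^3 + b^2*(80*c - 116) + b*(552 - 680*c) + 1440*c - 864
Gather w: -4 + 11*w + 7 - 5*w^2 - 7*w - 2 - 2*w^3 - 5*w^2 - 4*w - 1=-2*w^3 - 10*w^2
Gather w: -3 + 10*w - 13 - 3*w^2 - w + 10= -3*w^2 + 9*w - 6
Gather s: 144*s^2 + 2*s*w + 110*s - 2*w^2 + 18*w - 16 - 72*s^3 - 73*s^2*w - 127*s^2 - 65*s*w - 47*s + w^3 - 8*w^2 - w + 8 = -72*s^3 + s^2*(17 - 73*w) + s*(63 - 63*w) + w^3 - 10*w^2 + 17*w - 8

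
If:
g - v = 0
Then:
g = v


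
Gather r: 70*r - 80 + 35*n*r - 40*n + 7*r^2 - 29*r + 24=-40*n + 7*r^2 + r*(35*n + 41) - 56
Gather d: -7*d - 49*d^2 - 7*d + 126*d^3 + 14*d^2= 126*d^3 - 35*d^2 - 14*d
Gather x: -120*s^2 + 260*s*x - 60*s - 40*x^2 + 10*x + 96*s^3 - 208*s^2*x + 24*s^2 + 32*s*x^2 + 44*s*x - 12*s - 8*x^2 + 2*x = 96*s^3 - 96*s^2 - 72*s + x^2*(32*s - 48) + x*(-208*s^2 + 304*s + 12)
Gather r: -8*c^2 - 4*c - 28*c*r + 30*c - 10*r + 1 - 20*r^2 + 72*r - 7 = -8*c^2 + 26*c - 20*r^2 + r*(62 - 28*c) - 6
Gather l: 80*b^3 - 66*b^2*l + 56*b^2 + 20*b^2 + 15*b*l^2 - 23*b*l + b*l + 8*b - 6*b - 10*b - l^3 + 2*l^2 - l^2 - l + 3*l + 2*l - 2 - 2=80*b^3 + 76*b^2 - 8*b - l^3 + l^2*(15*b + 1) + l*(-66*b^2 - 22*b + 4) - 4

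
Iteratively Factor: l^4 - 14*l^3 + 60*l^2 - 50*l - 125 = (l - 5)*(l^3 - 9*l^2 + 15*l + 25) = (l - 5)^2*(l^2 - 4*l - 5) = (l - 5)^3*(l + 1)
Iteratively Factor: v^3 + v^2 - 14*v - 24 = (v + 3)*(v^2 - 2*v - 8) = (v - 4)*(v + 3)*(v + 2)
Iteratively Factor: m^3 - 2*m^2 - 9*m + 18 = (m - 3)*(m^2 + m - 6) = (m - 3)*(m + 3)*(m - 2)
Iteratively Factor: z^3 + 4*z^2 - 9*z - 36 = (z + 3)*(z^2 + z - 12) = (z - 3)*(z + 3)*(z + 4)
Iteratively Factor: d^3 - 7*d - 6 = (d - 3)*(d^2 + 3*d + 2) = (d - 3)*(d + 2)*(d + 1)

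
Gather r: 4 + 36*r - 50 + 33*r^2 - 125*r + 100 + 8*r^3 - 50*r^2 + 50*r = 8*r^3 - 17*r^2 - 39*r + 54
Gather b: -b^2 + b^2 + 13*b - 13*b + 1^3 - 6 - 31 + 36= 0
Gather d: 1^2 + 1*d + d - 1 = 2*d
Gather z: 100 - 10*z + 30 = 130 - 10*z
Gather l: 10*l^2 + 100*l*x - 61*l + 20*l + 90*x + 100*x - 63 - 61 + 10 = 10*l^2 + l*(100*x - 41) + 190*x - 114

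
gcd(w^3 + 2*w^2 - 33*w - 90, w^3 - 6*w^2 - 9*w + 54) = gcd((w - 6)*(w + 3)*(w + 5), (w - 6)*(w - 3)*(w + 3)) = w^2 - 3*w - 18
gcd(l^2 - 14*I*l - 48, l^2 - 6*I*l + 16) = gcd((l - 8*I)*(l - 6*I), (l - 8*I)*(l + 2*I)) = l - 8*I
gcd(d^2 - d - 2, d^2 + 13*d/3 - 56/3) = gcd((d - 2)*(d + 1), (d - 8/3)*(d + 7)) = 1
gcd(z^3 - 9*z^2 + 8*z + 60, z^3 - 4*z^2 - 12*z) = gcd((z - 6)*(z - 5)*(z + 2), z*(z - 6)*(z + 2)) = z^2 - 4*z - 12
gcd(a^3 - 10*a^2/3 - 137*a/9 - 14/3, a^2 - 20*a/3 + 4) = a - 6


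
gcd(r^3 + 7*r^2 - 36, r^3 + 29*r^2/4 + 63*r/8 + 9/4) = r + 6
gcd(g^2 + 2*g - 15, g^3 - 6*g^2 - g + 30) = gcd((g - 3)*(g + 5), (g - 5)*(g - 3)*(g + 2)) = g - 3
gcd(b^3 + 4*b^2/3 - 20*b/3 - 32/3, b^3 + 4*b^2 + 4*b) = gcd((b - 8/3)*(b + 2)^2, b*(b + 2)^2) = b^2 + 4*b + 4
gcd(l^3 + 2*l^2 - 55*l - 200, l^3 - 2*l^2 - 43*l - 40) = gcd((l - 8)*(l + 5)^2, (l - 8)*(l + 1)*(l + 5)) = l^2 - 3*l - 40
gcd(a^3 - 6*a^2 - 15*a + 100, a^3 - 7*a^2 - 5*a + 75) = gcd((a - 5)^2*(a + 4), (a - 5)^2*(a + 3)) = a^2 - 10*a + 25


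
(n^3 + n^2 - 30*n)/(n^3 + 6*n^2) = (n - 5)/n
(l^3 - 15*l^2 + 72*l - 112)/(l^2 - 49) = (l^2 - 8*l + 16)/(l + 7)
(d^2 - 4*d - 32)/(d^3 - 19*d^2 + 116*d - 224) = (d + 4)/(d^2 - 11*d + 28)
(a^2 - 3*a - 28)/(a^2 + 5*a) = (a^2 - 3*a - 28)/(a*(a + 5))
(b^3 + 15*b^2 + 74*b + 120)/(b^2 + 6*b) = b + 9 + 20/b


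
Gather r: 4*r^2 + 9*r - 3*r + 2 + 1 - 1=4*r^2 + 6*r + 2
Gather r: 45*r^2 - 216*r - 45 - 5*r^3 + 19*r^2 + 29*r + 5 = -5*r^3 + 64*r^2 - 187*r - 40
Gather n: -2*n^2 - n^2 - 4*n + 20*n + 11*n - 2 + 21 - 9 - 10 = -3*n^2 + 27*n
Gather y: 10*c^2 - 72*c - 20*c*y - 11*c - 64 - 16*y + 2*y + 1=10*c^2 - 83*c + y*(-20*c - 14) - 63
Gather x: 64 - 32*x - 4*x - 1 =63 - 36*x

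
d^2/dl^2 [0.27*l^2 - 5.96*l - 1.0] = 0.540000000000000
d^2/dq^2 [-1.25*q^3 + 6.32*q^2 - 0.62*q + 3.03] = 12.64 - 7.5*q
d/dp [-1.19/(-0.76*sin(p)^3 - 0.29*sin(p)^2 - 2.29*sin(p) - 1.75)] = (-0.6902*sin(p) + 1.3566*cos(2*p) - 4.0817)*cos(p)/(0.76*sin(p)^3 + 0.29*sin(p)^2 + 2.29*sin(p) + 1.75)^2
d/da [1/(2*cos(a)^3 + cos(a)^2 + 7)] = 2*(3*cos(a) + 1)*sin(a)*cos(a)/(2*cos(a)^3 + cos(a)^2 + 7)^2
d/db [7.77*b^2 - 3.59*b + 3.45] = 15.54*b - 3.59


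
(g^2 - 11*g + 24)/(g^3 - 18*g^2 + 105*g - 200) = (g - 3)/(g^2 - 10*g + 25)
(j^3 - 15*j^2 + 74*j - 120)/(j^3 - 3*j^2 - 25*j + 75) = (j^2 - 10*j + 24)/(j^2 + 2*j - 15)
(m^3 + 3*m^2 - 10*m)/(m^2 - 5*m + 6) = m*(m + 5)/(m - 3)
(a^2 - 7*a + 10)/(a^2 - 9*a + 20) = (a - 2)/(a - 4)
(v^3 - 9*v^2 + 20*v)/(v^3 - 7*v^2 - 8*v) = (-v^2 + 9*v - 20)/(-v^2 + 7*v + 8)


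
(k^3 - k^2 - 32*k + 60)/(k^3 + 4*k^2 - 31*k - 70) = (k^2 + 4*k - 12)/(k^2 + 9*k + 14)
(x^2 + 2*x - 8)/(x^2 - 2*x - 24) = (x - 2)/(x - 6)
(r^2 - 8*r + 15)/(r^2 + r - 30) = (r - 3)/(r + 6)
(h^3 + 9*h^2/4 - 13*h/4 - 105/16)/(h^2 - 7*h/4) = h + 4 + 15/(4*h)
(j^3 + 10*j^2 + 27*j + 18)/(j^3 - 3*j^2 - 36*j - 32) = (j^2 + 9*j + 18)/(j^2 - 4*j - 32)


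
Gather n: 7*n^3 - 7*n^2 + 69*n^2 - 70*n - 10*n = 7*n^3 + 62*n^2 - 80*n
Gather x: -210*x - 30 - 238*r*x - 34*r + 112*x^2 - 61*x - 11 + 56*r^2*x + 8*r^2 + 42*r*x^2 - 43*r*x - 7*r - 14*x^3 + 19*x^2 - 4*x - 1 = 8*r^2 - 41*r - 14*x^3 + x^2*(42*r + 131) + x*(56*r^2 - 281*r - 275) - 42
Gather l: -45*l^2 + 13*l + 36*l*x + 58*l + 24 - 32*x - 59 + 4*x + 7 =-45*l^2 + l*(36*x + 71) - 28*x - 28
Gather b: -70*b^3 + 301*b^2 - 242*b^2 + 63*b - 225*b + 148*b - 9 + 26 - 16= -70*b^3 + 59*b^2 - 14*b + 1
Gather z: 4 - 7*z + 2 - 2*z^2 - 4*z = -2*z^2 - 11*z + 6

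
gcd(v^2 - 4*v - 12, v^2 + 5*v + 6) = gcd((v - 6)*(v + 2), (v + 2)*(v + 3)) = v + 2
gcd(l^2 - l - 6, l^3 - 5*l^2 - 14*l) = l + 2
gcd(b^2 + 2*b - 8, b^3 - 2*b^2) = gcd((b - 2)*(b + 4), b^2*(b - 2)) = b - 2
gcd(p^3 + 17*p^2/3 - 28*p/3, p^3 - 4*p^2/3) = p^2 - 4*p/3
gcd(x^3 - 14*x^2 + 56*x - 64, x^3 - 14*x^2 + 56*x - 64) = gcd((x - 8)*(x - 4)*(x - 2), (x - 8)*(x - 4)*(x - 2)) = x^3 - 14*x^2 + 56*x - 64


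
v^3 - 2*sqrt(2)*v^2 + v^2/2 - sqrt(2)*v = v*(v + 1/2)*(v - 2*sqrt(2))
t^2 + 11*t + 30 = (t + 5)*(t + 6)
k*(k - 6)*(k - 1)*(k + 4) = k^4 - 3*k^3 - 22*k^2 + 24*k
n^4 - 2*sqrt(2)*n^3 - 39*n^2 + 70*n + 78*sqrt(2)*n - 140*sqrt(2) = (n - 5)*(n - 2)*(n + 7)*(n - 2*sqrt(2))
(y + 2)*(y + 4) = y^2 + 6*y + 8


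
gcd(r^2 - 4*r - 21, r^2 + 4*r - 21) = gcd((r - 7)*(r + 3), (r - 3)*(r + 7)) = 1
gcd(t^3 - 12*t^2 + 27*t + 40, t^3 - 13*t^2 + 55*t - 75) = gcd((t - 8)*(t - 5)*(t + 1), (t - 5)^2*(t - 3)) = t - 5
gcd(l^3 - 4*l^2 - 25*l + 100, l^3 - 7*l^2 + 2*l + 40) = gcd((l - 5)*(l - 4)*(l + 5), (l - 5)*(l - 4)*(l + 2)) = l^2 - 9*l + 20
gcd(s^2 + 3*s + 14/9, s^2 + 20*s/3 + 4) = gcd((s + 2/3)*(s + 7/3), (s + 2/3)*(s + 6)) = s + 2/3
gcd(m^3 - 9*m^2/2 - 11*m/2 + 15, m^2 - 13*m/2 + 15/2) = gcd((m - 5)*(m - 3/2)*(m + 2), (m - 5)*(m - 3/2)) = m^2 - 13*m/2 + 15/2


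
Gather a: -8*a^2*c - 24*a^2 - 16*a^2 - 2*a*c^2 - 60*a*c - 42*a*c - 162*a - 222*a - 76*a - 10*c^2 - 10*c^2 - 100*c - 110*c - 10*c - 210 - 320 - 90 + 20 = a^2*(-8*c - 40) + a*(-2*c^2 - 102*c - 460) - 20*c^2 - 220*c - 600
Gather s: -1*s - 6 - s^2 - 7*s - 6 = -s^2 - 8*s - 12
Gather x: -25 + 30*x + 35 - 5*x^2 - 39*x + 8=-5*x^2 - 9*x + 18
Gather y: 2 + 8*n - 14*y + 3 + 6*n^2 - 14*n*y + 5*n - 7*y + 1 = 6*n^2 + 13*n + y*(-14*n - 21) + 6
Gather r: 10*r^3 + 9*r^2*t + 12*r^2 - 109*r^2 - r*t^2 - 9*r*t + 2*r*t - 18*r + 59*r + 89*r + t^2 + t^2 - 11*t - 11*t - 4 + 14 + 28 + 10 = 10*r^3 + r^2*(9*t - 97) + r*(-t^2 - 7*t + 130) + 2*t^2 - 22*t + 48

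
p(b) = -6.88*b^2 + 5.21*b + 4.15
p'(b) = 5.21 - 13.76*b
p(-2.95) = -71.09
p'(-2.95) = 45.80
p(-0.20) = 2.83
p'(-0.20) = 7.96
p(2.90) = -38.60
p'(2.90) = -34.69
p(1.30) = -0.70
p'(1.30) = -12.68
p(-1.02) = -8.32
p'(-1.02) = 19.25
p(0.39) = 5.14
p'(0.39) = -0.16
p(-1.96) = -32.49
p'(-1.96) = 32.18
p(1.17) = 0.83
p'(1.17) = -10.89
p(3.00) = -42.14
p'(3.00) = -36.07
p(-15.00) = -1622.00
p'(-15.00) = 211.61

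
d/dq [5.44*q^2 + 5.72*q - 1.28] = 10.88*q + 5.72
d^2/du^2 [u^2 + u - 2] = 2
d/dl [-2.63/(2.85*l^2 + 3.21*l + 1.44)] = (14.991*l + 8.4423)/(2.85*l^2 + 3.21*l + 1.44)^2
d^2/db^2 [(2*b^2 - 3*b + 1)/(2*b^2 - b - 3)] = 4*(-4*b^3 + 24*b^2 - 30*b + 17)/(8*b^6 - 12*b^5 - 30*b^4 + 35*b^3 + 45*b^2 - 27*b - 27)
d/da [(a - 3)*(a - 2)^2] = (a - 2)*(3*a - 8)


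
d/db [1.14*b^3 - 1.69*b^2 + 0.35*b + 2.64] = 3.42*b^2 - 3.38*b + 0.35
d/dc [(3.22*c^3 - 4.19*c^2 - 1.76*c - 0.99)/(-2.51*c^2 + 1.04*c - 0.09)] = (-8.0822*c^4 + 6.6976*c^3 - 9.6446*c^2 - 4.2156*c + 1.188)/(6.3001*c^4 - 5.2208*c^3 + 1.5334*c^2 - 0.1872*c + 0.0081)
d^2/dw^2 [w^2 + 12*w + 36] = 2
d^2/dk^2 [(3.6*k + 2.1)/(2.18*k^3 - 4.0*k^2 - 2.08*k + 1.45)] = (102.65184*k^5 - 68.5915199999999*k^4 - 145.14432*k^3 + 7.91135999999995*k^2 + 190.2834*k + 64.24608)/(10.360232*k^9 - 57.0288*k^8 + 74.985024*k^7 + 65.49854*k^6 - 147.409344*k^5 - 21.76608*k^4 + 77.135438*k^3 - 6.41016*k^2 - 13.1196*k + 3.048625)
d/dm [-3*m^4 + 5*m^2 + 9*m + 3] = -12*m^3 + 10*m + 9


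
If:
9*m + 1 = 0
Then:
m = -1/9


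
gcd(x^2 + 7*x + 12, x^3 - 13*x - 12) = x + 3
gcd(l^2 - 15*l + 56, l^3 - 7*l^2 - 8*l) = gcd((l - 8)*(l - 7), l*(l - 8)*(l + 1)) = l - 8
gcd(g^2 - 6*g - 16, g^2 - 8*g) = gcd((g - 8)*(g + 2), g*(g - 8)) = g - 8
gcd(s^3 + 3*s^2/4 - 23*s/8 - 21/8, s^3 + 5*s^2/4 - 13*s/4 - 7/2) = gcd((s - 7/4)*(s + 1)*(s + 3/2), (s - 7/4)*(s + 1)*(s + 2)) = s^2 - 3*s/4 - 7/4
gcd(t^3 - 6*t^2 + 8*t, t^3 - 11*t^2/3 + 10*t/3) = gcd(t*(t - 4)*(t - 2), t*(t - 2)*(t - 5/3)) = t^2 - 2*t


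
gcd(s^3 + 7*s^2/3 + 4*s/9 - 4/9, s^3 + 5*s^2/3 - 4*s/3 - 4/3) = s^2 + 8*s/3 + 4/3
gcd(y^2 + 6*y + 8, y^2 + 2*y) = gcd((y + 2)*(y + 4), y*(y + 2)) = y + 2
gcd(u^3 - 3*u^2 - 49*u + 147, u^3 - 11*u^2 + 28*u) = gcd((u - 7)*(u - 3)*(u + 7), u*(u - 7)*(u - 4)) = u - 7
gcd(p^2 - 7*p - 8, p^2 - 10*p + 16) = p - 8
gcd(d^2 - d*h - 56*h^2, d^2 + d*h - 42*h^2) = d + 7*h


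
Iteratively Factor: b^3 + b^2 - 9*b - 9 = (b + 1)*(b^2 - 9) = (b + 1)*(b + 3)*(b - 3)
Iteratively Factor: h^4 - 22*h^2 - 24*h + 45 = (h + 3)*(h^3 - 3*h^2 - 13*h + 15) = (h - 5)*(h + 3)*(h^2 + 2*h - 3) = (h - 5)*(h + 3)^2*(h - 1)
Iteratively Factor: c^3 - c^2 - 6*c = (c)*(c^2 - c - 6) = c*(c - 3)*(c + 2)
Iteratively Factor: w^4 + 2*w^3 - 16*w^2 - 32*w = (w)*(w^3 + 2*w^2 - 16*w - 32) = w*(w + 2)*(w^2 - 16) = w*(w + 2)*(w + 4)*(w - 4)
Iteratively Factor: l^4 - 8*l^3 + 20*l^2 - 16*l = (l - 2)*(l^3 - 6*l^2 + 8*l) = (l - 4)*(l - 2)*(l^2 - 2*l) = (l - 4)*(l - 2)^2*(l)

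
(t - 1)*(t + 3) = t^2 + 2*t - 3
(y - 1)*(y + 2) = y^2 + y - 2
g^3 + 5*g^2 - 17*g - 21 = (g - 3)*(g + 1)*(g + 7)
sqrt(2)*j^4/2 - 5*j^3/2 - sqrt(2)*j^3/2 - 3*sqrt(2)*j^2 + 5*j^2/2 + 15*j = j*(j - 3)*(j - 5*sqrt(2)/2)*(sqrt(2)*j/2 + sqrt(2))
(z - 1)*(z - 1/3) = z^2 - 4*z/3 + 1/3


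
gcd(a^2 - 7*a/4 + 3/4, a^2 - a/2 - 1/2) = a - 1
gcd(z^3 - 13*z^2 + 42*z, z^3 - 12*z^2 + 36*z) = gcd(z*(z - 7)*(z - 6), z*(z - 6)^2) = z^2 - 6*z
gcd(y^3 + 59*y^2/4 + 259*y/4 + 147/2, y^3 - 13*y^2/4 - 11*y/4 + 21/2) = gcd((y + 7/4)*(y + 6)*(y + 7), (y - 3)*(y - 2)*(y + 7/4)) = y + 7/4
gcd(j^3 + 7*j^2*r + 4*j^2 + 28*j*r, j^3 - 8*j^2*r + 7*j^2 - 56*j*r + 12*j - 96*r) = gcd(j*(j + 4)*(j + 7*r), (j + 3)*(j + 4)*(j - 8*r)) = j + 4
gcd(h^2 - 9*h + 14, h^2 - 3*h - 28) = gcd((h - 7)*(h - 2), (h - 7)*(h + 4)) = h - 7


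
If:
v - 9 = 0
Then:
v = 9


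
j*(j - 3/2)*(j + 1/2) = j^3 - j^2 - 3*j/4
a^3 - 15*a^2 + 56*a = a*(a - 8)*(a - 7)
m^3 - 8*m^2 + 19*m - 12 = (m - 4)*(m - 3)*(m - 1)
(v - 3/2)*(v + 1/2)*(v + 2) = v^3 + v^2 - 11*v/4 - 3/2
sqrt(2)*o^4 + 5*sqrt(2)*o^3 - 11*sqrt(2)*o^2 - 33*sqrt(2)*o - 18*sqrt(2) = (o - 3)*(o + 1)*(o + 6)*(sqrt(2)*o + sqrt(2))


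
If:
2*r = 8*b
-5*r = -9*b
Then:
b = 0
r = 0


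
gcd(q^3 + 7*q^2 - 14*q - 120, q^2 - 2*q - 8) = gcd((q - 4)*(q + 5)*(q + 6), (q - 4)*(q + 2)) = q - 4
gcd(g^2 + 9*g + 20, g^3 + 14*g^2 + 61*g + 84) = g + 4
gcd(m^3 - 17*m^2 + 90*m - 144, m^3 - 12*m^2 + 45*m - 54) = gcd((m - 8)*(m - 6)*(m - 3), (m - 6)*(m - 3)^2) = m^2 - 9*m + 18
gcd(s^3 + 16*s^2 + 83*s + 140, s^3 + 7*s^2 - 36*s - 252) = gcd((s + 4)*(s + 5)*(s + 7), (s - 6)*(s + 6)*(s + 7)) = s + 7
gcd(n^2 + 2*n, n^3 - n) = n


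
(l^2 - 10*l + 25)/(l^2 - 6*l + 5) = (l - 5)/(l - 1)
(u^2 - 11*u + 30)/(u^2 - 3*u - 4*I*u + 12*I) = (u^2 - 11*u + 30)/(u^2 - 3*u - 4*I*u + 12*I)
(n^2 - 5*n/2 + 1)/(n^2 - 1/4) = 2*(n - 2)/(2*n + 1)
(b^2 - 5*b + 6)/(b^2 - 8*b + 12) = (b - 3)/(b - 6)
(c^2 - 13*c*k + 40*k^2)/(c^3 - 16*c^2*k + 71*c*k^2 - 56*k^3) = (c - 5*k)/(c^2 - 8*c*k + 7*k^2)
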